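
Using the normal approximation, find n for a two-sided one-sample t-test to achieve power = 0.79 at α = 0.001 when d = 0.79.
n = 27

Sample size formula (one-sample t-test, normal approximation):
n = ((z_{α/2} + z_β) / d)²

z_{α/2} = 3.291 (for α = 0.001, two-sided)
z_β = 0.806 (for power = 0.79)
d = 0.79

n = ((3.291 + 0.806) / 0.79)²
n = (5.186)²
n ≈ 26.89
Round up to the next whole number: n = 27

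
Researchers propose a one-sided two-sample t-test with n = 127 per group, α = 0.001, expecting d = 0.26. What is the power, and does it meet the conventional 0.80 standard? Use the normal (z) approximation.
Power ≈ 0.15; the study is underpowered (power < 0.80)

Power calculation (two-sample t-test, normal approximation):
z_β = d · √(n/2) - z_α
z_β = 0.26 · √(127/2) - 3.090
z_β = 0.26 · 7.969 - 3.090
z_β = -1.018

Power = Φ(z_β) = Φ(-1.018) ≈ 0.154

Effect size d = 0.26 is small by Cohen's convention (0.2/0.5/0.8).

Threshold: power ≥ 0.80 is conventionally adequate.
Power ≈ 0.15 → the study is underpowered (power < 0.80).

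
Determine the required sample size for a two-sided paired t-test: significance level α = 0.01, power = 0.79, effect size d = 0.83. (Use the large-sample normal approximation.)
n = 17 pairs

Sample size formula (paired t-test, normal approximation):
n = ((z_{α/2} + z_β) / d)²

z_{α/2} = 2.576 (for α = 0.01, two-sided)
z_β = 0.806 (for power = 0.79)
d = 0.83

n = ((2.576 + 0.806) / 0.83)²
n = (4.075)²
n ≈ 16.61
Round up to the next whole number: n = 17 pairs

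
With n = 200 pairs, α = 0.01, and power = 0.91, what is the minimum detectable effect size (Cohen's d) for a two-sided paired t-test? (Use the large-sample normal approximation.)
d ≈ 0.28

Minimum detectable effect (paired t-test, normal approximation):
d = (z_{α/2} + z_β) / √n
d = (2.576 + 1.341) / √200
d = 3.917 / 14.142
d ≈ 0.28

By Cohen's convention (0.2 small / 0.5 medium / 0.8 large): small effect.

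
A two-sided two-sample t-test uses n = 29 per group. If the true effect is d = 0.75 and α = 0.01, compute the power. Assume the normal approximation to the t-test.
Power ≈ 0.61

Power calculation (two-sample t-test, normal approximation):
z_β = d · √(n/2) - z_{α/2}
z_β = 0.75 · √(29/2) - 2.576
z_β = 0.75 · 3.808 - 2.576
z_β = 0.280

Power = Φ(z_β) = Φ(0.280) ≈ 0.610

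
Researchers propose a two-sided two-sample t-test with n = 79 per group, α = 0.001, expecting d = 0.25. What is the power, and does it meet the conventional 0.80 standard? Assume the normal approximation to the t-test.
Power ≈ 0.04; the study is underpowered (power < 0.80)

Power calculation (two-sample t-test, normal approximation):
z_β = d · √(n/2) - z_{α/2}
z_β = 0.25 · √(79/2) - 3.291
z_β = 0.25 · 6.285 - 3.291
z_β = -1.719

Power = Φ(z_β) = Φ(-1.719) ≈ 0.043

Effect size d = 0.25 is small by Cohen's convention (0.2/0.5/0.8).

Threshold: power ≥ 0.80 is conventionally adequate.
Power ≈ 0.04 → the study is underpowered (power < 0.80).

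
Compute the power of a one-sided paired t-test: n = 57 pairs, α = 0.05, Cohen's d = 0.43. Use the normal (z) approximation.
Power ≈ 0.95

Power calculation (paired t-test, normal approximation):
z_β = d · √n - z_α
z_β = 0.43 · √57 - 1.645
z_β = 0.43 · 7.550 - 1.645
z_β = 1.602

Power = Φ(z_β) = Φ(1.602) ≈ 0.945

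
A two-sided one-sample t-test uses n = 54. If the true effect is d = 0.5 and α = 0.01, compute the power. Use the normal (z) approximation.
Power ≈ 0.86

Power calculation (one-sample t-test, normal approximation):
z_β = d · √n - z_{α/2}
z_β = 0.5 · √54 - 2.576
z_β = 0.5 · 7.348 - 2.576
z_β = 1.098

Power = Φ(z_β) = Φ(1.098) ≈ 0.864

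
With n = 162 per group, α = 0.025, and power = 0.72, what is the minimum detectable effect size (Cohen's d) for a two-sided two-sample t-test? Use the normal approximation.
d ≈ 0.31

Minimum detectable effect (two-sample t-test, normal approximation):
d = (z_{α/2} + z_β) / √(n/2)
d = (2.241 + 0.583) / √(162/2)
d = 2.824 / 9.000
d ≈ 0.31

By Cohen's convention (0.2 small / 0.5 medium / 0.8 large): small effect.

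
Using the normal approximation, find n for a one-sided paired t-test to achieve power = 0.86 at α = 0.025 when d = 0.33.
n = 85 pairs

Sample size formula (paired t-test, normal approximation):
n = ((z_α + z_β) / d)²

z_α = 1.960 (for α = 0.025, one-sided)
z_β = 1.080 (for power = 0.86)
d = 0.33

n = ((1.960 + 1.080) / 0.33)²
n = (9.212)²
n ≈ 84.86
Round up to the next whole number: n = 85 pairs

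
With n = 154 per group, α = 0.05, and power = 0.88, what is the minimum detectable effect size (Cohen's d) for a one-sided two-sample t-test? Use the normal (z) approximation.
d ≈ 0.32

Minimum detectable effect (two-sample t-test, normal approximation):
d = (z_α + z_β) / √(n/2)
d = (1.645 + 1.175) / √(154/2)
d = 2.820 / 8.775
d ≈ 0.32

By Cohen's convention (0.2 small / 0.5 medium / 0.8 large): small effect.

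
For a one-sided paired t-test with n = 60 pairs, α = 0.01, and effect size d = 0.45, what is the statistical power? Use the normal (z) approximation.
Power ≈ 0.88

Power calculation (paired t-test, normal approximation):
z_β = d · √n - z_α
z_β = 0.45 · √60 - 2.326
z_β = 0.45 · 7.746 - 2.326
z_β = 1.159

Power = Φ(z_β) = Φ(1.159) ≈ 0.877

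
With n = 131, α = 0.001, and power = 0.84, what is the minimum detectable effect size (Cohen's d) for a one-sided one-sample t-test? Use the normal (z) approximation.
d ≈ 0.36

Minimum detectable effect (one-sample t-test, normal approximation):
d = (z_α + z_β) / √n
d = (3.090 + 0.994) / √131
d = 4.085 / 11.446
d ≈ 0.36

By Cohen's convention (0.2 small / 0.5 medium / 0.8 large): small effect.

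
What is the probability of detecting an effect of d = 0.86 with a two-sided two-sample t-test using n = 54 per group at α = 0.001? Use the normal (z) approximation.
Power ≈ 0.88

Power calculation (two-sample t-test, normal approximation):
z_β = d · √(n/2) - z_{α/2}
z_β = 0.86 · √(54/2) - 3.291
z_β = 0.86 · 5.196 - 3.291
z_β = 1.178

Power = Φ(z_β) = Φ(1.178) ≈ 0.881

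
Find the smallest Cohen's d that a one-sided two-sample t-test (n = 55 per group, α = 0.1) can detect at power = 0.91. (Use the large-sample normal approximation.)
d ≈ 0.50

Minimum detectable effect (two-sample t-test, normal approximation):
d = (z_α + z_β) / √(n/2)
d = (1.282 + 1.341) / √(55/2)
d = 2.622 / 5.244
d ≈ 0.50

By Cohen's convention (0.2 small / 0.5 medium / 0.8 large): medium effect.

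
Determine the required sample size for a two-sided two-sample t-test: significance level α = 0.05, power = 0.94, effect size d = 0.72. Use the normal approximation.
n = 48 per group

Sample size formula (two-sample t-test, normal approximation):
n = 2 · ((z_{α/2} + z_β) / d)²

z_{α/2} = 1.960 (for α = 0.05, two-sided)
z_β = 1.555 (for power = 0.94)
d = 0.72

n = 2 · ((1.960 + 1.555) / 0.72)²
n = 2 · (4.882)²
n ≈ 47.67
Round up to the next whole number: n = 48 per group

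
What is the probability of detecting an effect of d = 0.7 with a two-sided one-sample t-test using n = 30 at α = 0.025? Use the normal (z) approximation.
Power ≈ 0.94

Power calculation (one-sample t-test, normal approximation):
z_β = d · √n - z_{α/2}
z_β = 0.7 · √30 - 2.241
z_β = 0.7 · 5.477 - 2.241
z_β = 1.593

Power = Φ(z_β) = Φ(1.593) ≈ 0.944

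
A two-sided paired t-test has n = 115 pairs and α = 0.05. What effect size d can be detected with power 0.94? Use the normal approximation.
d ≈ 0.33

Minimum detectable effect (paired t-test, normal approximation):
d = (z_{α/2} + z_β) / √n
d = (1.960 + 1.555) / √115
d = 3.515 / 10.724
d ≈ 0.33

By Cohen's convention (0.2 small / 0.5 medium / 0.8 large): small effect.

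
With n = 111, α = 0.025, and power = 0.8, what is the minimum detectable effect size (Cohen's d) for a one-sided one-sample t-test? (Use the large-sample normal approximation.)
d ≈ 0.27

Minimum detectable effect (one-sample t-test, normal approximation):
d = (z_α + z_β) / √n
d = (1.960 + 0.842) / √111
d = 2.802 / 10.536
d ≈ 0.27

By Cohen's convention (0.2 small / 0.5 medium / 0.8 large): small effect.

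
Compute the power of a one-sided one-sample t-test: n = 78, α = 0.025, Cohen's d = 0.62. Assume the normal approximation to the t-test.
Power ≈ 1.00

Power calculation (one-sample t-test, normal approximation):
z_β = d · √n - z_α
z_β = 0.62 · √78 - 1.960
z_β = 0.62 · 8.832 - 1.960
z_β = 3.516

Power = Φ(z_β) = Φ(3.516) ≈ 1.000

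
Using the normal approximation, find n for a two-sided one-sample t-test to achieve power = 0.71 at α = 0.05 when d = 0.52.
n = 24

Sample size formula (one-sample t-test, normal approximation):
n = ((z_{α/2} + z_β) / d)²

z_{α/2} = 1.960 (for α = 0.05, two-sided)
z_β = 0.553 (for power = 0.71)
d = 0.52

n = ((1.960 + 0.553) / 0.52)²
n = (4.833)²
n ≈ 23.36
Round up to the next whole number: n = 24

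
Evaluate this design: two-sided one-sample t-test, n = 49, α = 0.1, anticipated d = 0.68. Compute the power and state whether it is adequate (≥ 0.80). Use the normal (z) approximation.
Power ≈ 1.00; the study is adequately powered (power ≥ 0.80)

Power calculation (one-sample t-test, normal approximation):
z_β = d · √n - z_{α/2}
z_β = 0.68 · √49 - 1.645
z_β = 0.68 · 7.000 - 1.645
z_β = 3.115

Power = Φ(z_β) = Φ(3.115) ≈ 0.999

Effect size d = 0.68 is medium by Cohen's convention (0.2/0.5/0.8).

Threshold: power ≥ 0.80 is conventionally adequate.
Power ≈ 1.00 → the study is adequately powered (power ≥ 0.80).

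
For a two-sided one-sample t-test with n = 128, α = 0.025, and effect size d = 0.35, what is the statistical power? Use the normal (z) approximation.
Power ≈ 0.96

Power calculation (one-sample t-test, normal approximation):
z_β = d · √n - z_{α/2}
z_β = 0.35 · √128 - 2.241
z_β = 0.35 · 11.314 - 2.241
z_β = 1.718

Power = Φ(z_β) = Φ(1.718) ≈ 0.957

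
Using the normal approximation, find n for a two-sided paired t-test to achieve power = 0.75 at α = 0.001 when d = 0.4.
n = 99 pairs

Sample size formula (paired t-test, normal approximation):
n = ((z_{α/2} + z_β) / d)²

z_{α/2} = 3.291 (for α = 0.001, two-sided)
z_β = 0.674 (for power = 0.75)
d = 0.4

n = ((3.291 + 0.674) / 0.4)²
n = (9.913)²
n ≈ 98.27
Round up to the next whole number: n = 99 pairs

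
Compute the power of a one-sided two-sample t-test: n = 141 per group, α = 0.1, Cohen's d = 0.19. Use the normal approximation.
Power ≈ 0.62

Power calculation (two-sample t-test, normal approximation):
z_β = d · √(n/2) - z_α
z_β = 0.19 · √(141/2) - 1.282
z_β = 0.19 · 8.396 - 1.282
z_β = 0.314

Power = Φ(z_β) = Φ(0.314) ≈ 0.623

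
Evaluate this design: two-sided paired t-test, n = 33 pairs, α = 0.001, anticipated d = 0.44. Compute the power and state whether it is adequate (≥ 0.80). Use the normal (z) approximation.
Power ≈ 0.22; the study is underpowered (power < 0.80)

Power calculation (paired t-test, normal approximation):
z_β = d · √n - z_{α/2}
z_β = 0.44 · √33 - 3.291
z_β = 0.44 · 5.745 - 3.291
z_β = -0.763

Power = Φ(z_β) = Φ(-0.763) ≈ 0.223

Effect size d = 0.44 is small by Cohen's convention (0.2/0.5/0.8).

Threshold: power ≥ 0.80 is conventionally adequate.
Power ≈ 0.22 → the study is underpowered (power < 0.80).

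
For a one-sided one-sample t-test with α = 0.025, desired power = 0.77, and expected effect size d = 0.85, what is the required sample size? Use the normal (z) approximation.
n = 11

Sample size formula (one-sample t-test, normal approximation):
n = ((z_α + z_β) / d)²

z_α = 1.960 (for α = 0.025, one-sided)
z_β = 0.739 (for power = 0.77)
d = 0.85

n = ((1.960 + 0.739) / 0.85)²
n = (3.175)²
n ≈ 10.08
Round up to the next whole number: n = 11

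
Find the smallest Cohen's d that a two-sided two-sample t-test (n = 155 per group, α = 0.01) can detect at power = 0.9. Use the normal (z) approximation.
d ≈ 0.44

Minimum detectable effect (two-sample t-test, normal approximation):
d = (z_{α/2} + z_β) / √(n/2)
d = (2.576 + 1.282) / √(155/2)
d = 3.857 / 8.803
d ≈ 0.44

By Cohen's convention (0.2 small / 0.5 medium / 0.8 large): small effect.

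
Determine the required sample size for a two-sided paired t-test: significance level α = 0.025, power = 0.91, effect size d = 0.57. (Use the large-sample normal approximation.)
n = 40 pairs

Sample size formula (paired t-test, normal approximation):
n = ((z_{α/2} + z_β) / d)²

z_{α/2} = 2.241 (for α = 0.025, two-sided)
z_β = 1.341 (for power = 0.91)
d = 0.57

n = ((2.241 + 1.341) / 0.57)²
n = (6.284)²
n ≈ 39.49
Round up to the next whole number: n = 40 pairs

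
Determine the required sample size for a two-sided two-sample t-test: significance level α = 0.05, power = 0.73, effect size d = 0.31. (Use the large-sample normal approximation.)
n = 138 per group

Sample size formula (two-sample t-test, normal approximation):
n = 2 · ((z_{α/2} + z_β) / d)²

z_{α/2} = 1.960 (for α = 0.05, two-sided)
z_β = 0.613 (for power = 0.73)
d = 0.31

n = 2 · ((1.960 + 0.613) / 0.31)²
n = 2 · (8.300)²
n ≈ 137.78
Round up to the next whole number: n = 138 per group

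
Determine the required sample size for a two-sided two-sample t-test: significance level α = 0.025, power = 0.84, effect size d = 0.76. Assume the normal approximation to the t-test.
n = 37 per group

Sample size formula (two-sample t-test, normal approximation):
n = 2 · ((z_{α/2} + z_β) / d)²

z_{α/2} = 2.241 (for α = 0.025, two-sided)
z_β = 0.994 (for power = 0.84)
d = 0.76

n = 2 · ((2.241 + 0.994) / 0.76)²
n = 2 · (4.257)²
n ≈ 36.24
Round up to the next whole number: n = 37 per group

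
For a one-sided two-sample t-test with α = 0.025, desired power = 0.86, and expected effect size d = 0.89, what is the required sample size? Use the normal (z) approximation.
n = 24 per group

Sample size formula (two-sample t-test, normal approximation):
n = 2 · ((z_α + z_β) / d)²

z_α = 1.960 (for α = 0.025, one-sided)
z_β = 1.080 (for power = 0.86)
d = 0.89

n = 2 · ((1.960 + 1.080) / 0.89)²
n = 2 · (3.416)²
n ≈ 23.34
Round up to the next whole number: n = 24 per group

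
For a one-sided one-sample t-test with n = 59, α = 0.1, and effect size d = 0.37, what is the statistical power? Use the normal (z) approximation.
Power ≈ 0.94

Power calculation (one-sample t-test, normal approximation):
z_β = d · √n - z_α
z_β = 0.37 · √59 - 1.282
z_β = 0.37 · 7.681 - 1.282
z_β = 1.560

Power = Φ(z_β) = Φ(1.560) ≈ 0.941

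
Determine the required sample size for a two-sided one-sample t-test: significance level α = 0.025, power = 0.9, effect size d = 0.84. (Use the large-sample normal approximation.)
n = 18

Sample size formula (one-sample t-test, normal approximation):
n = ((z_{α/2} + z_β) / d)²

z_{α/2} = 2.241 (for α = 0.025, two-sided)
z_β = 1.282 (for power = 0.9)
d = 0.84

n = ((2.241 + 1.282) / 0.84)²
n = (4.194)²
n ≈ 17.59
Round up to the next whole number: n = 18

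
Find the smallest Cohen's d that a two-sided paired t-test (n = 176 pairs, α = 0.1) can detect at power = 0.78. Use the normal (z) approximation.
d ≈ 0.18

Minimum detectable effect (paired t-test, normal approximation):
d = (z_{α/2} + z_β) / √n
d = (1.645 + 0.772) / √176
d = 2.417 / 13.266
d ≈ 0.18

By Cohen's convention (0.2 small / 0.5 medium / 0.8 large): very small effect.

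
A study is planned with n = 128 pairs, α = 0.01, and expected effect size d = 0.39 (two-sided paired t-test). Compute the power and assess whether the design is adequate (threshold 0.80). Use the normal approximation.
Power ≈ 0.97; the study is adequately powered (power ≥ 0.80)

Power calculation (paired t-test, normal approximation):
z_β = d · √n - z_{α/2}
z_β = 0.39 · √128 - 2.576
z_β = 0.39 · 11.314 - 2.576
z_β = 1.837

Power = Φ(z_β) = Φ(1.837) ≈ 0.967

Effect size d = 0.39 is small by Cohen's convention (0.2/0.5/0.8).

Threshold: power ≥ 0.80 is conventionally adequate.
Power ≈ 0.97 → the study is adequately powered (power ≥ 0.80).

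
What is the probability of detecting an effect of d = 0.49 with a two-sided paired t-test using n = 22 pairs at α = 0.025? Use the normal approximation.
Power ≈ 0.52

Power calculation (paired t-test, normal approximation):
z_β = d · √n - z_{α/2}
z_β = 0.49 · √22 - 2.241
z_β = 0.49 · 4.690 - 2.241
z_β = 0.057

Power = Φ(z_β) = Φ(0.057) ≈ 0.523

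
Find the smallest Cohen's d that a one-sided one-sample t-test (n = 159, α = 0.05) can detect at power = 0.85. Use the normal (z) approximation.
d ≈ 0.21

Minimum detectable effect (one-sample t-test, normal approximation):
d = (z_α + z_β) / √n
d = (1.645 + 1.036) / √159
d = 2.681 / 12.610
d ≈ 0.21

By Cohen's convention (0.2 small / 0.5 medium / 0.8 large): small effect.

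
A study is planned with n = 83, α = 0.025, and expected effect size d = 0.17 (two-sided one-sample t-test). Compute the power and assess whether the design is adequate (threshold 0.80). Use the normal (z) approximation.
Power ≈ 0.24; the study is underpowered (power < 0.80)

Power calculation (one-sample t-test, normal approximation):
z_β = d · √n - z_{α/2}
z_β = 0.17 · √83 - 2.241
z_β = 0.17 · 9.110 - 2.241
z_β = -0.693

Power = Φ(z_β) = Φ(-0.693) ≈ 0.244

Effect size d = 0.17 is very small by Cohen's convention (0.2/0.5/0.8).

Threshold: power ≥ 0.80 is conventionally adequate.
Power ≈ 0.24 → the study is underpowered (power < 0.80).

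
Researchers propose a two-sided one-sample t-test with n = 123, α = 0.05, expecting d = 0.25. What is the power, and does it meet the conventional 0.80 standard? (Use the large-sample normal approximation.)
Power ≈ 0.79; the study is underpowered (power < 0.80)

Power calculation (one-sample t-test, normal approximation):
z_β = d · √n - z_{α/2}
z_β = 0.25 · √123 - 1.960
z_β = 0.25 · 11.091 - 1.960
z_β = 0.813

Power = Φ(z_β) = Φ(0.813) ≈ 0.792

Effect size d = 0.25 is small by Cohen's convention (0.2/0.5/0.8).

Threshold: power ≥ 0.80 is conventionally adequate.
Power ≈ 0.79 → the study is underpowered (power < 0.80).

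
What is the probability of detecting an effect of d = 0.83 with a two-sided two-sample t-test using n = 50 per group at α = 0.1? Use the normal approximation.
Power ≈ 0.99

Power calculation (two-sample t-test, normal approximation):
z_β = d · √(n/2) - z_{α/2}
z_β = 0.83 · √(50/2) - 1.645
z_β = 0.83 · 5.000 - 1.645
z_β = 2.505

Power = Φ(z_β) = Φ(2.505) ≈ 0.994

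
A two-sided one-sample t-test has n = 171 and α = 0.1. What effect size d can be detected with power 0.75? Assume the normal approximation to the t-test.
d ≈ 0.18

Minimum detectable effect (one-sample t-test, normal approximation):
d = (z_{α/2} + z_β) / √n
d = (1.645 + 0.674) / √171
d = 2.319 / 13.077
d ≈ 0.18

By Cohen's convention (0.2 small / 0.5 medium / 0.8 large): very small effect.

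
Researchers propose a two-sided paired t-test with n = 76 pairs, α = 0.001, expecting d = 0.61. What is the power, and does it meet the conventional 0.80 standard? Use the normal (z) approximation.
Power ≈ 0.98; the study is adequately powered (power ≥ 0.80)

Power calculation (paired t-test, normal approximation):
z_β = d · √n - z_{α/2}
z_β = 0.61 · √76 - 3.291
z_β = 0.61 · 8.718 - 3.291
z_β = 2.027

Power = Φ(z_β) = Φ(2.027) ≈ 0.979

Effect size d = 0.61 is medium by Cohen's convention (0.2/0.5/0.8).

Threshold: power ≥ 0.80 is conventionally adequate.
Power ≈ 0.98 → the study is adequately powered (power ≥ 0.80).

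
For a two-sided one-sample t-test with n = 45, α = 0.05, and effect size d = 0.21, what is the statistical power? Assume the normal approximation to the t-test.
Power ≈ 0.29

Power calculation (one-sample t-test, normal approximation):
z_β = d · √n - z_{α/2}
z_β = 0.21 · √45 - 1.960
z_β = 0.21 · 6.708 - 1.960
z_β = -0.551

Power = Φ(z_β) = Φ(-0.551) ≈ 0.291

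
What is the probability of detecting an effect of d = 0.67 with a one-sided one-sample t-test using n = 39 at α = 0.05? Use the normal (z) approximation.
Power ≈ 0.99

Power calculation (one-sample t-test, normal approximation):
z_β = d · √n - z_α
z_β = 0.67 · √39 - 1.645
z_β = 0.67 · 6.245 - 1.645
z_β = 2.539

Power = Φ(z_β) = Φ(2.539) ≈ 0.994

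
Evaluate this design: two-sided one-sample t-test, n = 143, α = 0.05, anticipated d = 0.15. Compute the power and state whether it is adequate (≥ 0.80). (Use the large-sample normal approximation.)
Power ≈ 0.43; the study is underpowered (power < 0.80)

Power calculation (one-sample t-test, normal approximation):
z_β = d · √n - z_{α/2}
z_β = 0.15 · √143 - 1.960
z_β = 0.15 · 11.958 - 1.960
z_β = -0.166

Power = Φ(z_β) = Φ(-0.166) ≈ 0.434

Effect size d = 0.15 is very small by Cohen's convention (0.2/0.5/0.8).

Threshold: power ≥ 0.80 is conventionally adequate.
Power ≈ 0.43 → the study is underpowered (power < 0.80).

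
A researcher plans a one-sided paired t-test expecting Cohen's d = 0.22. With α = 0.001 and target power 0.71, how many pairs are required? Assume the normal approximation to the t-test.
n = 275 pairs

Sample size formula (paired t-test, normal approximation):
n = ((z_α + z_β) / d)²

z_α = 3.090 (for α = 0.001, one-sided)
z_β = 0.553 (for power = 0.71)
d = 0.22

n = ((3.090 + 0.553) / 0.22)²
n = (16.559)²
n ≈ 274.20
Round up to the next whole number: n = 275 pairs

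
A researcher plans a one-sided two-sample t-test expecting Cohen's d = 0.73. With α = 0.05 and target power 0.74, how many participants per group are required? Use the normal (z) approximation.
n = 20 per group

Sample size formula (two-sample t-test, normal approximation):
n = 2 · ((z_α + z_β) / d)²

z_α = 1.645 (for α = 0.05, one-sided)
z_β = 0.643 (for power = 0.74)
d = 0.73

n = 2 · ((1.645 + 0.643) / 0.73)²
n = 2 · (3.134)²
n ≈ 19.64
Round up to the next whole number: n = 20 per group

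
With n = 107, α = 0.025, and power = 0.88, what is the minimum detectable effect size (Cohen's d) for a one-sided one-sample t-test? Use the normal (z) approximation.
d ≈ 0.30

Minimum detectable effect (one-sample t-test, normal approximation):
d = (z_α + z_β) / √n
d = (1.960 + 1.175) / √107
d = 3.135 / 10.344
d ≈ 0.30

By Cohen's convention (0.2 small / 0.5 medium / 0.8 large): small effect.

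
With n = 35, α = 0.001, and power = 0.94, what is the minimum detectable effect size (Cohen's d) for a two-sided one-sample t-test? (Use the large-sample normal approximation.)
d ≈ 0.82

Minimum detectable effect (one-sample t-test, normal approximation):
d = (z_{α/2} + z_β) / √n
d = (3.291 + 1.555) / √35
d = 4.845 / 5.916
d ≈ 0.82

By Cohen's convention (0.2 small / 0.5 medium / 0.8 large): large effect.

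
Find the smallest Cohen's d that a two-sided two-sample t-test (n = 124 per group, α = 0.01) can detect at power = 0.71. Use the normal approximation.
d ≈ 0.40

Minimum detectable effect (two-sample t-test, normal approximation):
d = (z_{α/2} + z_β) / √(n/2)
d = (2.576 + 0.553) / √(124/2)
d = 3.129 / 7.874
d ≈ 0.40

By Cohen's convention (0.2 small / 0.5 medium / 0.8 large): small effect.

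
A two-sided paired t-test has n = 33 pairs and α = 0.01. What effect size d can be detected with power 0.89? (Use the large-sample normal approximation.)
d ≈ 0.66

Minimum detectable effect (paired t-test, normal approximation):
d = (z_{α/2} + z_β) / √n
d = (2.576 + 1.227) / √33
d = 3.802 / 5.745
d ≈ 0.66

By Cohen's convention (0.2 small / 0.5 medium / 0.8 large): medium effect.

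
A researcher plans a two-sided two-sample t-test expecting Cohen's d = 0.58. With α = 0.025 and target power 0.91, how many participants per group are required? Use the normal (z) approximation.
n = 77 per group

Sample size formula (two-sample t-test, normal approximation):
n = 2 · ((z_{α/2} + z_β) / d)²

z_{α/2} = 2.241 (for α = 0.025, two-sided)
z_β = 1.341 (for power = 0.91)
d = 0.58

n = 2 · ((2.241 + 1.341) / 0.58)²
n = 2 · (6.176)²
n ≈ 76.29
Round up to the next whole number: n = 77 per group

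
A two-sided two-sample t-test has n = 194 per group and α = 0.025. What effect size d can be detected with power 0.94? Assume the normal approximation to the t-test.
d ≈ 0.39

Minimum detectable effect (two-sample t-test, normal approximation):
d = (z_{α/2} + z_β) / √(n/2)
d = (2.241 + 1.555) / √(194/2)
d = 3.796 / 9.849
d ≈ 0.39

By Cohen's convention (0.2 small / 0.5 medium / 0.8 large): small effect.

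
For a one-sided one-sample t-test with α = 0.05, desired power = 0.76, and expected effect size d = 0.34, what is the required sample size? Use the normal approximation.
n = 48

Sample size formula (one-sample t-test, normal approximation):
n = ((z_α + z_β) / d)²

z_α = 1.645 (for α = 0.05, one-sided)
z_β = 0.706 (for power = 0.76)
d = 0.34

n = ((1.645 + 0.706) / 0.34)²
n = (6.915)²
n ≈ 47.82
Round up to the next whole number: n = 48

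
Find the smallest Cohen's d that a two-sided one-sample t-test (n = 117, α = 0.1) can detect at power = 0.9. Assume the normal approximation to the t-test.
d ≈ 0.27

Minimum detectable effect (one-sample t-test, normal approximation):
d = (z_{α/2} + z_β) / √n
d = (1.645 + 1.282) / √117
d = 2.926 / 10.817
d ≈ 0.27

By Cohen's convention (0.2 small / 0.5 medium / 0.8 large): small effect.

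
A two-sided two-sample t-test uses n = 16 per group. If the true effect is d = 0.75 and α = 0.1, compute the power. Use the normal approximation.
Power ≈ 0.68

Power calculation (two-sample t-test, normal approximation):
z_β = d · √(n/2) - z_{α/2}
z_β = 0.75 · √(16/2) - 1.645
z_β = 0.75 · 2.828 - 1.645
z_β = 0.476

Power = Φ(z_β) = Φ(0.476) ≈ 0.683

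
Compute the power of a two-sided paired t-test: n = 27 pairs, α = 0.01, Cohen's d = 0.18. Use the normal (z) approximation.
Power ≈ 0.05

Power calculation (paired t-test, normal approximation):
z_β = d · √n - z_{α/2}
z_β = 0.18 · √27 - 2.576
z_β = 0.18 · 5.196 - 2.576
z_β = -1.641

Power = Φ(z_β) = Φ(-1.641) ≈ 0.050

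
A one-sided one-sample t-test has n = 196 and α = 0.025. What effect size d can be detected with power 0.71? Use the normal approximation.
d ≈ 0.18

Minimum detectable effect (one-sample t-test, normal approximation):
d = (z_α + z_β) / √n
d = (1.960 + 0.553) / √196
d = 2.513 / 14.000
d ≈ 0.18

By Cohen's convention (0.2 small / 0.5 medium / 0.8 large): very small effect.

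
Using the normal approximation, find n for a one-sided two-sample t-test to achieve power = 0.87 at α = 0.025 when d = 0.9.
n = 24 per group

Sample size formula (two-sample t-test, normal approximation):
n = 2 · ((z_α + z_β) / d)²

z_α = 1.960 (for α = 0.025, one-sided)
z_β = 1.126 (for power = 0.87)
d = 0.9

n = 2 · ((1.960 + 1.126) / 0.9)²
n = 2 · (3.429)²
n ≈ 23.52
Round up to the next whole number: n = 24 per group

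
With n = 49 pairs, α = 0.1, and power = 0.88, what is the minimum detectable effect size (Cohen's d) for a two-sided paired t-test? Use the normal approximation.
d ≈ 0.40

Minimum detectable effect (paired t-test, normal approximation):
d = (z_{α/2} + z_β) / √n
d = (1.645 + 1.175) / √49
d = 2.820 / 7.000
d ≈ 0.40

By Cohen's convention (0.2 small / 0.5 medium / 0.8 large): small effect.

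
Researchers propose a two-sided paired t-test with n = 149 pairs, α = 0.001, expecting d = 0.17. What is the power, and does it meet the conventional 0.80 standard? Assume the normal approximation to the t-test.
Power ≈ 0.11; the study is underpowered (power < 0.80)

Power calculation (paired t-test, normal approximation):
z_β = d · √n - z_{α/2}
z_β = 0.17 · √149 - 3.291
z_β = 0.17 · 12.207 - 3.291
z_β = -1.215

Power = Φ(z_β) = Φ(-1.215) ≈ 0.112

Effect size d = 0.17 is very small by Cohen's convention (0.2/0.5/0.8).

Threshold: power ≥ 0.80 is conventionally adequate.
Power ≈ 0.11 → the study is underpowered (power < 0.80).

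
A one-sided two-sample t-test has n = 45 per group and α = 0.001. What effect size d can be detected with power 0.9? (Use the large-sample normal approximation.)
d ≈ 0.92

Minimum detectable effect (two-sample t-test, normal approximation):
d = (z_α + z_β) / √(n/2)
d = (3.090 + 1.282) / √(45/2)
d = 4.372 / 4.743
d ≈ 0.92

By Cohen's convention (0.2 small / 0.5 medium / 0.8 large): large effect.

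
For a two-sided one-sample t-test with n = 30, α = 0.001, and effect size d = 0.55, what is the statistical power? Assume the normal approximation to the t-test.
Power ≈ 0.39

Power calculation (one-sample t-test, normal approximation):
z_β = d · √n - z_{α/2}
z_β = 0.55 · √30 - 3.291
z_β = 0.55 · 5.477 - 3.291
z_β = -0.278

Power = Φ(z_β) = Φ(-0.278) ≈ 0.390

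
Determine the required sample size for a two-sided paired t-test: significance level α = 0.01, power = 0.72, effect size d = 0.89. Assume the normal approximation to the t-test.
n = 13 pairs

Sample size formula (paired t-test, normal approximation):
n = ((z_{α/2} + z_β) / d)²

z_{α/2} = 2.576 (for α = 0.01, two-sided)
z_β = 0.583 (for power = 0.72)
d = 0.89

n = ((2.576 + 0.583) / 0.89)²
n = (3.549)²
n ≈ 12.60
Round up to the next whole number: n = 13 pairs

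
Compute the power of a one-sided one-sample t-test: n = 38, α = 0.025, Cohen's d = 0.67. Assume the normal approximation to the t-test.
Power ≈ 0.99

Power calculation (one-sample t-test, normal approximation):
z_β = d · √n - z_α
z_β = 0.67 · √38 - 1.960
z_β = 0.67 · 6.164 - 1.960
z_β = 2.170

Power = Φ(z_β) = Φ(2.170) ≈ 0.985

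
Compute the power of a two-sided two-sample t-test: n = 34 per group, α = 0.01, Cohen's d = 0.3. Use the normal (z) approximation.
Power ≈ 0.09

Power calculation (two-sample t-test, normal approximation):
z_β = d · √(n/2) - z_{α/2}
z_β = 0.3 · √(34/2) - 2.576
z_β = 0.3 · 4.123 - 2.576
z_β = -1.339

Power = Φ(z_β) = Φ(-1.339) ≈ 0.090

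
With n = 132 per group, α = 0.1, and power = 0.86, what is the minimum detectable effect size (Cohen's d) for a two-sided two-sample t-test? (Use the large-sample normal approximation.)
d ≈ 0.34

Minimum detectable effect (two-sample t-test, normal approximation):
d = (z_{α/2} + z_β) / √(n/2)
d = (1.645 + 1.080) / √(132/2)
d = 2.725 / 8.124
d ≈ 0.34

By Cohen's convention (0.2 small / 0.5 medium / 0.8 large): small effect.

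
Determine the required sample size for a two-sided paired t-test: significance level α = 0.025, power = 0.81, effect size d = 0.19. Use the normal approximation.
n = 270 pairs

Sample size formula (paired t-test, normal approximation):
n = ((z_{α/2} + z_β) / d)²

z_{α/2} = 2.241 (for α = 0.025, two-sided)
z_β = 0.878 (for power = 0.81)
d = 0.19

n = ((2.241 + 0.878) / 0.19)²
n = (16.416)²
n ≈ 269.49
Round up to the next whole number: n = 270 pairs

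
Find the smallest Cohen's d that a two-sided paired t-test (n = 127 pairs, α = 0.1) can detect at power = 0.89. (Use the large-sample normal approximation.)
d ≈ 0.25

Minimum detectable effect (paired t-test, normal approximation):
d = (z_{α/2} + z_β) / √n
d = (1.645 + 1.227) / √127
d = 2.871 / 11.269
d ≈ 0.25

By Cohen's convention (0.2 small / 0.5 medium / 0.8 large): small effect.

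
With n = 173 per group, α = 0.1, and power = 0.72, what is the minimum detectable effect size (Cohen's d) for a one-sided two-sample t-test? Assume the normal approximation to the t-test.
d ≈ 0.20

Minimum detectable effect (two-sample t-test, normal approximation):
d = (z_α + z_β) / √(n/2)
d = (1.282 + 0.583) / √(173/2)
d = 1.864 / 9.301
d ≈ 0.20

By Cohen's convention (0.2 small / 0.5 medium / 0.8 large): small effect.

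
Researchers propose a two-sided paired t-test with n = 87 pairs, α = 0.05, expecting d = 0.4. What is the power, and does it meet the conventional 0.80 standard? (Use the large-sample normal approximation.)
Power ≈ 0.96; the study is adequately powered (power ≥ 0.80)

Power calculation (paired t-test, normal approximation):
z_β = d · √n - z_{α/2}
z_β = 0.4 · √87 - 1.960
z_β = 0.4 · 9.327 - 1.960
z_β = 1.771

Power = Φ(z_β) = Φ(1.771) ≈ 0.962

Effect size d = 0.4 is small by Cohen's convention (0.2/0.5/0.8).

Threshold: power ≥ 0.80 is conventionally adequate.
Power ≈ 0.96 → the study is adequately powered (power ≥ 0.80).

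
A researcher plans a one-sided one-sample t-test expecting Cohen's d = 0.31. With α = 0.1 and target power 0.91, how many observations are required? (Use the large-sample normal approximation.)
n = 72

Sample size formula (one-sample t-test, normal approximation):
n = ((z_α + z_β) / d)²

z_α = 1.282 (for α = 0.1, one-sided)
z_β = 1.341 (for power = 0.91)
d = 0.31

n = ((1.282 + 1.341) / 0.31)²
n = (8.461)²
n ≈ 71.59
Round up to the next whole number: n = 72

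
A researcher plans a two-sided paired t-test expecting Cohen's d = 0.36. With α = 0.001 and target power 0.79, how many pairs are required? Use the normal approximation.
n = 130 pairs

Sample size formula (paired t-test, normal approximation):
n = ((z_{α/2} + z_β) / d)²

z_{α/2} = 3.291 (for α = 0.001, two-sided)
z_β = 0.806 (for power = 0.79)
d = 0.36

n = ((3.291 + 0.806) / 0.36)²
n = (11.381)²
n ≈ 129.53
Round up to the next whole number: n = 130 pairs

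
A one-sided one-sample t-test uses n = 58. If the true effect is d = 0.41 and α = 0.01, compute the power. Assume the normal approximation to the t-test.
Power ≈ 0.79

Power calculation (one-sample t-test, normal approximation):
z_β = d · √n - z_α
z_β = 0.41 · √58 - 2.326
z_β = 0.41 · 7.616 - 2.326
z_β = 0.796

Power = Φ(z_β) = Φ(0.796) ≈ 0.787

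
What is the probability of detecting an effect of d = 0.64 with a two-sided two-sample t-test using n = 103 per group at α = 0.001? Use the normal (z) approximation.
Power ≈ 0.90

Power calculation (two-sample t-test, normal approximation):
z_β = d · √(n/2) - z_{α/2}
z_β = 0.64 · √(103/2) - 3.291
z_β = 0.64 · 7.176 - 3.291
z_β = 1.302

Power = Φ(z_β) = Φ(1.302) ≈ 0.904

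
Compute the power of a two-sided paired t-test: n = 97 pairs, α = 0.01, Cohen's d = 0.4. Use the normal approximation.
Power ≈ 0.91

Power calculation (paired t-test, normal approximation):
z_β = d · √n - z_{α/2}
z_β = 0.4 · √97 - 2.576
z_β = 0.4 · 9.849 - 2.576
z_β = 1.364

Power = Φ(z_β) = Φ(1.364) ≈ 0.914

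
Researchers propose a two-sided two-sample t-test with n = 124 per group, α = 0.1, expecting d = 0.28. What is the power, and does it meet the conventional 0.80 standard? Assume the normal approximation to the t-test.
Power ≈ 0.71; the study is underpowered (power < 0.80)

Power calculation (two-sample t-test, normal approximation):
z_β = d · √(n/2) - z_{α/2}
z_β = 0.28 · √(124/2) - 1.645
z_β = 0.28 · 7.874 - 1.645
z_β = 0.560

Power = Φ(z_β) = Φ(0.560) ≈ 0.712

Effect size d = 0.28 is small by Cohen's convention (0.2/0.5/0.8).

Threshold: power ≥ 0.80 is conventionally adequate.
Power ≈ 0.71 → the study is underpowered (power < 0.80).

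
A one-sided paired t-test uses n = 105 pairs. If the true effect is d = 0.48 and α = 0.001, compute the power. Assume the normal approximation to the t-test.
Power ≈ 0.97

Power calculation (paired t-test, normal approximation):
z_β = d · √n - z_α
z_β = 0.48 · √105 - 3.090
z_β = 0.48 · 10.247 - 3.090
z_β = 1.828

Power = Φ(z_β) = Φ(1.828) ≈ 0.966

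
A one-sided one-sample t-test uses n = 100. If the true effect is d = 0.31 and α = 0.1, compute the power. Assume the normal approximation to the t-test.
Power ≈ 0.97

Power calculation (one-sample t-test, normal approximation):
z_β = d · √n - z_α
z_β = 0.31 · √100 - 1.282
z_β = 0.31 · 10.000 - 1.282
z_β = 1.818

Power = Φ(z_β) = Φ(1.818) ≈ 0.966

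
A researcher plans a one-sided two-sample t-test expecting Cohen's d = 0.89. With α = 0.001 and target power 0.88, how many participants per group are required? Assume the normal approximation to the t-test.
n = 46 per group

Sample size formula (two-sample t-test, normal approximation):
n = 2 · ((z_α + z_β) / d)²

z_α = 3.090 (for α = 0.001, one-sided)
z_β = 1.175 (for power = 0.88)
d = 0.89

n = 2 · ((3.090 + 1.175) / 0.89)²
n = 2 · (4.792)²
n ≈ 45.93
Round up to the next whole number: n = 46 per group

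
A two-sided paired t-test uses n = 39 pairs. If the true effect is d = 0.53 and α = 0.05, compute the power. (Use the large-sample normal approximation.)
Power ≈ 0.91

Power calculation (paired t-test, normal approximation):
z_β = d · √n - z_{α/2}
z_β = 0.53 · √39 - 1.960
z_β = 0.53 · 6.245 - 1.960
z_β = 1.350

Power = Φ(z_β) = Φ(1.350) ≈ 0.911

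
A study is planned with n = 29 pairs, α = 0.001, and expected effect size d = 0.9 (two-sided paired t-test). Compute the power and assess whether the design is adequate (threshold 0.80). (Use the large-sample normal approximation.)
Power ≈ 0.94; the study is adequately powered (power ≥ 0.80)

Power calculation (paired t-test, normal approximation):
z_β = d · √n - z_{α/2}
z_β = 0.9 · √29 - 3.291
z_β = 0.9 · 5.385 - 3.291
z_β = 1.556

Power = Φ(z_β) = Φ(1.556) ≈ 0.940

Effect size d = 0.9 is large by Cohen's convention (0.2/0.5/0.8).

Threshold: power ≥ 0.80 is conventionally adequate.
Power ≈ 0.94 → the study is adequately powered (power ≥ 0.80).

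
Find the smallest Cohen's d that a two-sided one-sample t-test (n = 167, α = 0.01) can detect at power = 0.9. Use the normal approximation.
d ≈ 0.30

Minimum detectable effect (one-sample t-test, normal approximation):
d = (z_{α/2} + z_β) / √n
d = (2.576 + 1.282) / √167
d = 3.857 / 12.923
d ≈ 0.30

By Cohen's convention (0.2 small / 0.5 medium / 0.8 large): small effect.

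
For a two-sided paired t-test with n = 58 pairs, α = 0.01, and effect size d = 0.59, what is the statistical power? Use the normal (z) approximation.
Power ≈ 0.97

Power calculation (paired t-test, normal approximation):
z_β = d · √n - z_{α/2}
z_β = 0.59 · √58 - 2.576
z_β = 0.59 · 7.616 - 2.576
z_β = 1.917

Power = Φ(z_β) = Φ(1.917) ≈ 0.972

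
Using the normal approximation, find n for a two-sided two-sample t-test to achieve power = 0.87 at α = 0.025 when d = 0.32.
n = 222 per group

Sample size formula (two-sample t-test, normal approximation):
n = 2 · ((z_{α/2} + z_β) / d)²

z_{α/2} = 2.241 (for α = 0.025, two-sided)
z_β = 1.126 (for power = 0.87)
d = 0.32

n = 2 · ((2.241 + 1.126) / 0.32)²
n = 2 · (10.522)²
n ≈ 221.42
Round up to the next whole number: n = 222 per group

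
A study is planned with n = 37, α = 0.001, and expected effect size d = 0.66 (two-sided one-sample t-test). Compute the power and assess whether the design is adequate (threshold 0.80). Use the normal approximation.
Power ≈ 0.77; the study is underpowered (power < 0.80)

Power calculation (one-sample t-test, normal approximation):
z_β = d · √n - z_{α/2}
z_β = 0.66 · √37 - 3.291
z_β = 0.66 · 6.083 - 3.291
z_β = 0.724

Power = Φ(z_β) = Φ(0.724) ≈ 0.765

Effect size d = 0.66 is medium by Cohen's convention (0.2/0.5/0.8).

Threshold: power ≥ 0.80 is conventionally adequate.
Power ≈ 0.77 → the study is underpowered (power < 0.80).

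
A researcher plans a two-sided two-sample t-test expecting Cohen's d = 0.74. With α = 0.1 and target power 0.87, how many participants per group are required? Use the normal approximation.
n = 29 per group

Sample size formula (two-sample t-test, normal approximation):
n = 2 · ((z_{α/2} + z_β) / d)²

z_{α/2} = 1.645 (for α = 0.1, two-sided)
z_β = 1.126 (for power = 0.87)
d = 0.74

n = 2 · ((1.645 + 1.126) / 0.74)²
n = 2 · (3.745)²
n ≈ 28.05
Round up to the next whole number: n = 29 per group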